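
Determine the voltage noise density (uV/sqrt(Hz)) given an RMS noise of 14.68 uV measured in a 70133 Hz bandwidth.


Noise spectral density = Vrms / sqrt(BW).
NSD = 14.68 / sqrt(70133)
NSD = 14.68 / 264.8264
NSD = 0.0554 uV/sqrt(Hz)

0.0554 uV/sqrt(Hz)


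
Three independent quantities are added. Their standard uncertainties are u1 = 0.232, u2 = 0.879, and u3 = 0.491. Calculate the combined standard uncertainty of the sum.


For a sum of independent quantities, uc = sqrt(u1^2 + u2^2 + u3^2).
uc = sqrt(0.232^2 + 0.879^2 + 0.491^2)
uc = sqrt(0.053824 + 0.772641 + 0.241081)
uc = 1.0332

1.0332


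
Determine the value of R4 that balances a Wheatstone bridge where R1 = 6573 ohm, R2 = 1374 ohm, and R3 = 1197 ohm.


At balance: R1*R4 = R2*R3, so R4 = R2*R3/R1.
R4 = 1374 * 1197 / 6573
R4 = 1644678 / 6573
R4 = 250.22 ohm

250.22 ohm


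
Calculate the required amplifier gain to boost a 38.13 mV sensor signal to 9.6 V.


Gain = Vout / Vin (converting to same units).
G = 9.6 V / 38.13 mV
G = 9600.0 mV / 38.13 mV
G = 251.77

251.77


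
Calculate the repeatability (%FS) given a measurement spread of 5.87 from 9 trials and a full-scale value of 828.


Repeatability = (spread / full scale) * 100%.
R = (5.87 / 828) * 100
R = 0.709 %FS

0.709 %FS


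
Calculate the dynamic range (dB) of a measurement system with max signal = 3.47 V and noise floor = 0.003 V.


Dynamic range = 20 * log10(Vmax / Vnoise).
DR = 20 * log10(3.47 / 0.003)
DR = 20 * log10(1156.67)
DR = 61.26 dB

61.26 dB


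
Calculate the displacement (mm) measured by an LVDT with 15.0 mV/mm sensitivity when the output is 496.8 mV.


Displacement = Vout / sensitivity.
d = 496.8 / 15.0
d = 33.12 mm

33.12 mm


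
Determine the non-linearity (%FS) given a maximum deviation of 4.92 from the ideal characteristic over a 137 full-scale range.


Linearity error = (max deviation / full scale) * 100%.
Linearity = (4.92 / 137) * 100
Linearity = 3.591 %FS

3.591 %FS


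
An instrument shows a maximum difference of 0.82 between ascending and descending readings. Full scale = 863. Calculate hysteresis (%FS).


Hysteresis = (max difference / full scale) * 100%.
H = (0.82 / 863) * 100
H = 0.095 %FS

0.095 %FS


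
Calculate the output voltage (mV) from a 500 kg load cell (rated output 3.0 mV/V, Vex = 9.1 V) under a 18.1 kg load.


Vout = rated_output * Vex * (load / capacity).
Vout = 3.0 * 9.1 * (18.1 / 500)
Vout = 3.0 * 9.1 * 0.0362
Vout = 0.988 mV

0.988 mV


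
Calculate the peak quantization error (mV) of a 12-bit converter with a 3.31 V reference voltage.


The maximum quantization error is +/- LSB/2.
LSB = Vref / 2^n = 3.31 / 4096 = 0.00080811 V
Max error = LSB / 2 = 0.00080811 / 2 = 0.00040405 V
Max error = 0.4041 mV

0.4041 mV


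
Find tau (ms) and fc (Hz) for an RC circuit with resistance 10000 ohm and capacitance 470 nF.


Time constant: tau = R * C.
tau = 10000 * 4.70e-07 = 0.0047 s
tau = 4.7 ms
Cutoff frequency: fc = 1 / (2*pi*R*C).
fc = 1 / (2*pi*0.0047) = 33.86 Hz

tau = 4.7 ms, fc = 33.86 Hz


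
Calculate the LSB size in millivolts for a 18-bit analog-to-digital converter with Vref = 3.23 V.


The resolution (LSB) of an ADC is Vref / 2^n.
LSB = 3.23 / 2^18
LSB = 3.23 / 262144
LSB = 1.232e-05 V = 0.01232147 mV

0.01232147 mV


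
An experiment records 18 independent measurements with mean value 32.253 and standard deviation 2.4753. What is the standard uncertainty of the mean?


The standard uncertainty for Type A evaluation is u = s / sqrt(n).
u = 2.4753 / sqrt(18)
u = 2.4753 / 4.2426
u = 0.5834

0.5834


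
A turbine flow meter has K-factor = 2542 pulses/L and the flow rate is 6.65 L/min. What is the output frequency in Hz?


Frequency = K * Q / 60 (converting L/min to L/s).
f = 2542 * 6.65 / 60
f = 16904.3 / 60
f = 281.74 Hz

281.74 Hz


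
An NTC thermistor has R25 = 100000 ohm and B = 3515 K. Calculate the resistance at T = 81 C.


NTC thermistor equation: Rt = R25 * exp(B * (1/T - 1/T25)).
T in Kelvin: 354.15 K, T25 = 298.15 K
1/T - 1/T25 = 1/354.15 - 1/298.15 = -0.00053035
B * (1/T - 1/T25) = 3515 * -0.00053035 = -1.8642
Rt = 100000 * exp(-1.8642) = 15502.1 ohm

15502.1 ohm


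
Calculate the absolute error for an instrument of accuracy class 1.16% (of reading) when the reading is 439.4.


Absolute error = (accuracy% / 100) * reading.
Error = (1.16 / 100) * 439.4
Error = 0.0116 * 439.4
Error = 5.097

5.097


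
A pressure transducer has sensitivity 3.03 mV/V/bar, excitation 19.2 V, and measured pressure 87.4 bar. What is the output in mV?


Output = sensitivity * Vex * P.
Vout = 3.03 * 19.2 * 87.4
Vout = 58.176 * 87.4
Vout = 5084.58 mV

5084.58 mV


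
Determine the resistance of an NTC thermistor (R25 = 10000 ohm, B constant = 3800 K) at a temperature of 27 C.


NTC thermistor equation: Rt = R25 * exp(B * (1/T - 1/T25)).
T in Kelvin: 300.15 K, T25 = 298.15 K
1/T - 1/T25 = 1/300.15 - 1/298.15 = -2.235e-05
B * (1/T - 1/T25) = 3800 * -2.235e-05 = -0.0849
Rt = 10000 * exp(-0.0849) = 9185.8 ohm

9185.8 ohm


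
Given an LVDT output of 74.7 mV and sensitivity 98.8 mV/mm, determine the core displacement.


Displacement = Vout / sensitivity.
d = 74.7 / 98.8
d = 0.756 mm

0.756 mm


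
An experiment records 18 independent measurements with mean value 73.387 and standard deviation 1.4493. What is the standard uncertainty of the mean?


The standard uncertainty for Type A evaluation is u = s / sqrt(n).
u = 1.4493 / sqrt(18)
u = 1.4493 / 4.2426
u = 0.3416

0.3416


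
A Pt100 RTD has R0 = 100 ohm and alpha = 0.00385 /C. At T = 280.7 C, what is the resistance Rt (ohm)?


The RTD equation: Rt = R0 * (1 + alpha * T).
Rt = 100 * (1 + 0.00385 * 280.7)
Rt = 100 * (1 + 1.080695)
Rt = 100 * 2.080695
Rt = 208.07 ohm

208.07 ohm


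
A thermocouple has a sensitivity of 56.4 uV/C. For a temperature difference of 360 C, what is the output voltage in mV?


The thermocouple output V = sensitivity * dT.
V = 56.4 uV/C * 360 C
V = 20304.0 uV
V = 20.304 mV

20.304 mV


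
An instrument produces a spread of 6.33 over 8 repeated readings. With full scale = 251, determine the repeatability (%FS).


Repeatability = (spread / full scale) * 100%.
R = (6.33 / 251) * 100
R = 2.522 %FS

2.522 %FS


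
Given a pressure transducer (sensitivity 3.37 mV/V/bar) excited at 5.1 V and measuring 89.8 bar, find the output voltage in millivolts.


Output = sensitivity * Vex * P.
Vout = 3.37 * 5.1 * 89.8
Vout = 17.187 * 89.8
Vout = 1543.39 mV

1543.39 mV


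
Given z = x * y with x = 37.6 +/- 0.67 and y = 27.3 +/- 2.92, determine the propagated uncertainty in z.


For a product z = x*y, the relative uncertainty is:
uz/z = sqrt((ux/x)^2 + (uy/y)^2)
Relative uncertainties: ux/x = 0.67/37.6 = 0.017819
uy/y = 2.92/27.3 = 0.10696
z = 37.6 * 27.3 = 1026.5
uz = 1026.5 * sqrt(0.017819^2 + 0.10696^2) = 111.305

111.305


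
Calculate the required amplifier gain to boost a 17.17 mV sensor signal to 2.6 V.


Gain = Vout / Vin (converting to same units).
G = 2.6 V / 17.17 mV
G = 2600.0 mV / 17.17 mV
G = 151.43

151.43


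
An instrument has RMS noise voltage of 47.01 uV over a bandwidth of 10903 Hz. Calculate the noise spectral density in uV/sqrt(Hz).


Noise spectral density = Vrms / sqrt(BW).
NSD = 47.01 / sqrt(10903)
NSD = 47.01 / 104.4174
NSD = 0.4502 uV/sqrt(Hz)

0.4502 uV/sqrt(Hz)


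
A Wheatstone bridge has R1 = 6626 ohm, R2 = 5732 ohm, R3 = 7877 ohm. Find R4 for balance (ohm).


At balance: R1*R4 = R2*R3, so R4 = R2*R3/R1.
R4 = 5732 * 7877 / 6626
R4 = 45150964 / 6626
R4 = 6814.21 ohm

6814.21 ohm


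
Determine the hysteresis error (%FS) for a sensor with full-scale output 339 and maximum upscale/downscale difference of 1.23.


Hysteresis = (max difference / full scale) * 100%.
H = (1.23 / 339) * 100
H = 0.363 %FS

0.363 %FS


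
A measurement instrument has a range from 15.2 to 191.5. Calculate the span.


Span = upper range - lower range.
Span = 191.5 - (15.2)
Span = 176.3

176.3


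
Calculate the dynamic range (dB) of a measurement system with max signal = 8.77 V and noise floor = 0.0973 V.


Dynamic range = 20 * log10(Vmax / Vnoise).
DR = 20 * log10(8.77 / 0.0973)
DR = 20 * log10(90.13)
DR = 39.1 dB

39.1 dB


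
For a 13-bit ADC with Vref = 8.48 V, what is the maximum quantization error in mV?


The maximum quantization error is +/- LSB/2.
LSB = Vref / 2^n = 8.48 / 8192 = 0.00103516 V
Max error = LSB / 2 = 0.00103516 / 2 = 0.00051758 V
Max error = 0.5176 mV

0.5176 mV


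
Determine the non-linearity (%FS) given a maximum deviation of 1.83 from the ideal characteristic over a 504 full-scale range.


Linearity error = (max deviation / full scale) * 100%.
Linearity = (1.83 / 504) * 100
Linearity = 0.363 %FS

0.363 %FS


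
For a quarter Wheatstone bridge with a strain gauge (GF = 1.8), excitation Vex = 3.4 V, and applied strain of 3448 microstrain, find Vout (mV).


Quarter bridge output: Vout = (GF * epsilon * Vex) / 4.
Vout = (1.8 * 3448e-6 * 3.4) / 4
Vout = 0.02110176 / 4 V
Vout = 0.00527544 V = 5.2754 mV

5.2754 mV


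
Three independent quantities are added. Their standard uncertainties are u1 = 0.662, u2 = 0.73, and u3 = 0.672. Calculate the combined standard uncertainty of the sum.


For a sum of independent quantities, uc = sqrt(u1^2 + u2^2 + u3^2).
uc = sqrt(0.662^2 + 0.73^2 + 0.672^2)
uc = sqrt(0.438244 + 0.5329 + 0.451584)
uc = 1.1928

1.1928


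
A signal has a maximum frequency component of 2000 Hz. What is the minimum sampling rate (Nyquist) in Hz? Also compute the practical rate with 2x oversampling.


By Nyquist theorem, fs_min = 2 * fmax.
fs_min = 2 * 2000 = 4000 Hz
Practical rate = 2 * fs_min = 2 * 4000 = 8000 Hz

fs_min = 4000 Hz, fs_practical = 8000 Hz


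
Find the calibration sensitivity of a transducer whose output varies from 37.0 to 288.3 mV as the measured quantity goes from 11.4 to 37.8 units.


Sensitivity = (y2 - y1) / (x2 - x1).
S = (288.3 - 37.0) / (37.8 - 11.4)
S = 251.3 / 26.4
S = 9.5189 mV/unit

9.5189 mV/unit


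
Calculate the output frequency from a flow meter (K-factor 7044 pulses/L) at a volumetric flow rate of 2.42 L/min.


Frequency = K * Q / 60 (converting L/min to L/s).
f = 7044 * 2.42 / 60
f = 17046.48 / 60
f = 284.11 Hz

284.11 Hz


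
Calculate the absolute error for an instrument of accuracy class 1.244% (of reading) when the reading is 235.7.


Absolute error = (accuracy% / 100) * reading.
Error = (1.244 / 100) * 235.7
Error = 0.01244 * 235.7
Error = 2.9321

2.9321


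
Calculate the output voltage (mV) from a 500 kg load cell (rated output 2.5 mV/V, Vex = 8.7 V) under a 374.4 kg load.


Vout = rated_output * Vex * (load / capacity).
Vout = 2.5 * 8.7 * (374.4 / 500)
Vout = 2.5 * 8.7 * 0.7488
Vout = 16.286 mV

16.286 mV


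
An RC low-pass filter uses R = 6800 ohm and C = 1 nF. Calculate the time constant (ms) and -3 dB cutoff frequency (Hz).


Time constant: tau = R * C.
tau = 6800 * 1.00e-09 = 6.8e-06 s
tau = 0.0068 ms
Cutoff frequency: fc = 1 / (2*pi*R*C).
fc = 1 / (2*pi*6.8e-06) = 23405.14 Hz

tau = 0.0068 ms, fc = 23405.14 Hz


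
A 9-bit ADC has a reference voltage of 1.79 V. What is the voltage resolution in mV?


The resolution (LSB) of an ADC is Vref / 2^n.
LSB = 1.79 / 2^9
LSB = 1.79 / 512
LSB = 0.00349609 V = 3.49609375 mV

3.49609375 mV


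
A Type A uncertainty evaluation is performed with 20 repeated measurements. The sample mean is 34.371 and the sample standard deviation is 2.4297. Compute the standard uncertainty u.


The standard uncertainty for Type A evaluation is u = s / sqrt(n).
u = 2.4297 / sqrt(20)
u = 2.4297 / 4.4721
u = 0.5433

0.5433


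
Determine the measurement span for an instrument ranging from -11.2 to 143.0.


Span = upper range - lower range.
Span = 143.0 - (-11.2)
Span = 154.2

154.2


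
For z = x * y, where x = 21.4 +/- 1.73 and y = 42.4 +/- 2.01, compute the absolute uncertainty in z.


For a product z = x*y, the relative uncertainty is:
uz/z = sqrt((ux/x)^2 + (uy/y)^2)
Relative uncertainties: ux/x = 1.73/21.4 = 0.080841
uy/y = 2.01/42.4 = 0.047406
z = 21.4 * 42.4 = 907.4
uz = 907.4 * sqrt(0.080841^2 + 0.047406^2) = 85.034

85.034


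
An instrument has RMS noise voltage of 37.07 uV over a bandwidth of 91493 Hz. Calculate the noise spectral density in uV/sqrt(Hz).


Noise spectral density = Vrms / sqrt(BW).
NSD = 37.07 / sqrt(91493)
NSD = 37.07 / 302.4781
NSD = 0.1226 uV/sqrt(Hz)

0.1226 uV/sqrt(Hz)


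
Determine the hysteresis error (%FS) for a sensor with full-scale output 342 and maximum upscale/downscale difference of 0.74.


Hysteresis = (max difference / full scale) * 100%.
H = (0.74 / 342) * 100
H = 0.216 %FS

0.216 %FS


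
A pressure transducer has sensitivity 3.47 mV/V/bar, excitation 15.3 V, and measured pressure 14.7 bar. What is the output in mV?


Output = sensitivity * Vex * P.
Vout = 3.47 * 15.3 * 14.7
Vout = 53.091 * 14.7
Vout = 780.44 mV

780.44 mV


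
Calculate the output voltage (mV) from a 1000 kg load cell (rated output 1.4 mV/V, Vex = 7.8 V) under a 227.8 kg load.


Vout = rated_output * Vex * (load / capacity).
Vout = 1.4 * 7.8 * (227.8 / 1000)
Vout = 1.4 * 7.8 * 0.2278
Vout = 2.488 mV

2.488 mV


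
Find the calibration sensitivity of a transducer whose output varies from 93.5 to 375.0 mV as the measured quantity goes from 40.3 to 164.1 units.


Sensitivity = (y2 - y1) / (x2 - x1).
S = (375.0 - 93.5) / (164.1 - 40.3)
S = 281.5 / 123.8
S = 2.2738 mV/unit

2.2738 mV/unit


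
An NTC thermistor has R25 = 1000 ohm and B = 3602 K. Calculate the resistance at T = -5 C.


NTC thermistor equation: Rt = R25 * exp(B * (1/T - 1/T25)).
T in Kelvin: 268.15 K, T25 = 298.15 K
1/T - 1/T25 = 1/268.15 - 1/298.15 = 0.00037524
B * (1/T - 1/T25) = 3602 * 0.00037524 = 1.3516
Rt = 1000 * exp(1.3516) = 3863.7 ohm

3863.7 ohm


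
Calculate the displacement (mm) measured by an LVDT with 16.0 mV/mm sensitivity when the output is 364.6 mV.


Displacement = Vout / sensitivity.
d = 364.6 / 16.0
d = 22.788 mm

22.788 mm


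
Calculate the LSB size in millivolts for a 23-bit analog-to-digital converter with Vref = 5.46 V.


The resolution (LSB) of an ADC is Vref / 2^n.
LSB = 5.46 / 2^23
LSB = 5.46 / 8388608
LSB = 6.5e-07 V = 0.00065088 mV

0.00065088 mV


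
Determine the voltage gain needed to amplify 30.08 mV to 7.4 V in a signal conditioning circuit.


Gain = Vout / Vin (converting to same units).
G = 7.4 V / 30.08 mV
G = 7400.0 mV / 30.08 mV
G = 246.01

246.01


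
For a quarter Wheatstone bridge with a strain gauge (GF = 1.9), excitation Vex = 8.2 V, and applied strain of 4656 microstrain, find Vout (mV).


Quarter bridge output: Vout = (GF * epsilon * Vex) / 4.
Vout = (1.9 * 4656e-6 * 8.2) / 4
Vout = 0.07254048 / 4 V
Vout = 0.01813512 V = 18.1351 mV

18.1351 mV


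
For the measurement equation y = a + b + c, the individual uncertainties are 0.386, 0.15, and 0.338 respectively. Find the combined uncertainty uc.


For a sum of independent quantities, uc = sqrt(u1^2 + u2^2 + u3^2).
uc = sqrt(0.386^2 + 0.15^2 + 0.338^2)
uc = sqrt(0.148996 + 0.0225 + 0.114244)
uc = 0.5345

0.5345


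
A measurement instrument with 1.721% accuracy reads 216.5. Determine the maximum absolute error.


Absolute error = (accuracy% / 100) * reading.
Error = (1.721 / 100) * 216.5
Error = 0.01721 * 216.5
Error = 3.726

3.726


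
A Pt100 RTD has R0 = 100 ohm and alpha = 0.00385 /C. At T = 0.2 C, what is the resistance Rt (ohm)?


The RTD equation: Rt = R0 * (1 + alpha * T).
Rt = 100 * (1 + 0.00385 * 0.2)
Rt = 100 * (1 + 0.00077)
Rt = 100 * 1.00077
Rt = 100.077 ohm

100.077 ohm


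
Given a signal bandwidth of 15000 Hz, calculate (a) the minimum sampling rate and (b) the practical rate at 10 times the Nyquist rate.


By Nyquist theorem, fs_min = 2 * fmax.
fs_min = 2 * 15000 = 30000 Hz
Practical rate = 10 * fs_min = 10 * 30000 = 300000 Hz

fs_min = 30000 Hz, fs_practical = 300000 Hz


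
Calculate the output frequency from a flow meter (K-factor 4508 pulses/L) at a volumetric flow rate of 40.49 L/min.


Frequency = K * Q / 60 (converting L/min to L/s).
f = 4508 * 40.49 / 60
f = 182528.92 / 60
f = 3042.15 Hz

3042.15 Hz


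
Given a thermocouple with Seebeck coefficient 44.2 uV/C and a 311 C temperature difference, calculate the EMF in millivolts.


The thermocouple output V = sensitivity * dT.
V = 44.2 uV/C * 311 C
V = 13746.2 uV
V = 13.746 mV

13.746 mV


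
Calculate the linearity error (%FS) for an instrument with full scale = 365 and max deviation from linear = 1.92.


Linearity error = (max deviation / full scale) * 100%.
Linearity = (1.92 / 365) * 100
Linearity = 0.526 %FS

0.526 %FS


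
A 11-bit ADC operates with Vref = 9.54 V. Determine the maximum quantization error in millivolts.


The maximum quantization error is +/- LSB/2.
LSB = Vref / 2^n = 9.54 / 2048 = 0.0046582 V
Max error = LSB / 2 = 0.0046582 / 2 = 0.0023291 V
Max error = 2.3291 mV

2.3291 mV


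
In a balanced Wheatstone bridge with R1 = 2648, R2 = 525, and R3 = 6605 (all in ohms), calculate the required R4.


At balance: R1*R4 = R2*R3, so R4 = R2*R3/R1.
R4 = 525 * 6605 / 2648
R4 = 3467625 / 2648
R4 = 1309.53 ohm

1309.53 ohm


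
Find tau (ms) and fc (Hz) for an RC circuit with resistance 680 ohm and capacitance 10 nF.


Time constant: tau = R * C.
tau = 680 * 1.00e-08 = 6.8e-06 s
tau = 0.0068 ms
Cutoff frequency: fc = 1 / (2*pi*R*C).
fc = 1 / (2*pi*6.8e-06) = 23405.14 Hz

tau = 0.0068 ms, fc = 23405.14 Hz


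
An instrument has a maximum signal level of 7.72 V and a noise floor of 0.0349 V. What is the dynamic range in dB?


Dynamic range = 20 * log10(Vmax / Vnoise).
DR = 20 * log10(7.72 / 0.0349)
DR = 20 * log10(221.2)
DR = 46.9 dB

46.9 dB


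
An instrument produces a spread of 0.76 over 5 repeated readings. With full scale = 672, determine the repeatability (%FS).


Repeatability = (spread / full scale) * 100%.
R = (0.76 / 672) * 100
R = 0.113 %FS

0.113 %FS


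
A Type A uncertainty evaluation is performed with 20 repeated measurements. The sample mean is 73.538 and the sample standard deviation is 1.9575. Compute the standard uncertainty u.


The standard uncertainty for Type A evaluation is u = s / sqrt(n).
u = 1.9575 / sqrt(20)
u = 1.9575 / 4.4721
u = 0.4377

0.4377


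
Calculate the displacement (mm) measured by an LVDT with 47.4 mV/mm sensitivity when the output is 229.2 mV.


Displacement = Vout / sensitivity.
d = 229.2 / 47.4
d = 4.835 mm

4.835 mm


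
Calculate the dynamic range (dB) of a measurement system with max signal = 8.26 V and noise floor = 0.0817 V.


Dynamic range = 20 * log10(Vmax / Vnoise).
DR = 20 * log10(8.26 / 0.0817)
DR = 20 * log10(101.1)
DR = 40.1 dB

40.1 dB


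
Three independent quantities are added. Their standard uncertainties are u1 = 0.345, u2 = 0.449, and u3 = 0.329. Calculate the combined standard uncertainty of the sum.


For a sum of independent quantities, uc = sqrt(u1^2 + u2^2 + u3^2).
uc = sqrt(0.345^2 + 0.449^2 + 0.329^2)
uc = sqrt(0.119025 + 0.201601 + 0.108241)
uc = 0.6549

0.6549


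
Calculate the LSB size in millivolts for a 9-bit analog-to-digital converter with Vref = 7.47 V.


The resolution (LSB) of an ADC is Vref / 2^n.
LSB = 7.47 / 2^9
LSB = 7.47 / 512
LSB = 0.01458984 V = 14.58984375 mV

14.58984375 mV


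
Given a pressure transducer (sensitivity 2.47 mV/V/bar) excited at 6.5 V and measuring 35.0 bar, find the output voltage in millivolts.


Output = sensitivity * Vex * P.
Vout = 2.47 * 6.5 * 35.0
Vout = 16.055 * 35.0
Vout = 561.92 mV

561.92 mV


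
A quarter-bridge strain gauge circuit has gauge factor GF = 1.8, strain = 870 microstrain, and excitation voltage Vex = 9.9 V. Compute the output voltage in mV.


Quarter bridge output: Vout = (GF * epsilon * Vex) / 4.
Vout = (1.8 * 870e-6 * 9.9) / 4
Vout = 0.0155034 / 4 V
Vout = 0.00387585 V = 3.8758 mV

3.8758 mV


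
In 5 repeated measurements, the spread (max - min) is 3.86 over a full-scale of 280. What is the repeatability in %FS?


Repeatability = (spread / full scale) * 100%.
R = (3.86 / 280) * 100
R = 1.379 %FS

1.379 %FS


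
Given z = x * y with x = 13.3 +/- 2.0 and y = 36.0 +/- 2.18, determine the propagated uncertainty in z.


For a product z = x*y, the relative uncertainty is:
uz/z = sqrt((ux/x)^2 + (uy/y)^2)
Relative uncertainties: ux/x = 2.0/13.3 = 0.150376
uy/y = 2.18/36.0 = 0.060556
z = 13.3 * 36.0 = 478.8
uz = 478.8 * sqrt(0.150376^2 + 0.060556^2) = 77.619

77.619


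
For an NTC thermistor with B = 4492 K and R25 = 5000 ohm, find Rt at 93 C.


NTC thermistor equation: Rt = R25 * exp(B * (1/T - 1/T25)).
T in Kelvin: 366.15 K, T25 = 298.15 K
1/T - 1/T25 = 1/366.15 - 1/298.15 = -0.0006229
B * (1/T - 1/T25) = 4492 * -0.0006229 = -2.798
Rt = 5000 * exp(-2.798) = 304.6 ohm

304.6 ohm


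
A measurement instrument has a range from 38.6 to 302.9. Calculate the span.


Span = upper range - lower range.
Span = 302.9 - (38.6)
Span = 264.3

264.3


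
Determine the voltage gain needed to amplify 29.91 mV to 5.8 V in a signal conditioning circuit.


Gain = Vout / Vin (converting to same units).
G = 5.8 V / 29.91 mV
G = 5800.0 mV / 29.91 mV
G = 193.92

193.92


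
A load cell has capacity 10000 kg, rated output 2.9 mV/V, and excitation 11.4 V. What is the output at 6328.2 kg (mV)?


Vout = rated_output * Vex * (load / capacity).
Vout = 2.9 * 11.4 * (6328.2 / 10000)
Vout = 2.9 * 11.4 * 0.63282
Vout = 20.921 mV

20.921 mV


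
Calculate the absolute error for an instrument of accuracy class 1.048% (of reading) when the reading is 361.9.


Absolute error = (accuracy% / 100) * reading.
Error = (1.048 / 100) * 361.9
Error = 0.01048 * 361.9
Error = 3.7927

3.7927


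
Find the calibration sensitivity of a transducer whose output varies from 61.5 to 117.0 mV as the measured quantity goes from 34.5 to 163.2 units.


Sensitivity = (y2 - y1) / (x2 - x1).
S = (117.0 - 61.5) / (163.2 - 34.5)
S = 55.5 / 128.7
S = 0.4312 mV/unit

0.4312 mV/unit


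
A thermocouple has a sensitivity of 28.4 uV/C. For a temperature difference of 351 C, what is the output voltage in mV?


The thermocouple output V = sensitivity * dT.
V = 28.4 uV/C * 351 C
V = 9968.4 uV
V = 9.968 mV

9.968 mV


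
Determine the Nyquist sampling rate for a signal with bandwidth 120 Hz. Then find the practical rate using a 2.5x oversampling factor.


By Nyquist theorem, fs_min = 2 * fmax.
fs_min = 2 * 120 = 240 Hz
Practical rate = 2.5 * fs_min = 2.5 * 240 = 600 Hz

fs_min = 240 Hz, fs_practical = 600 Hz


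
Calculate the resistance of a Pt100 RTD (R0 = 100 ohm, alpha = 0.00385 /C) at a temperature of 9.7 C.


The RTD equation: Rt = R0 * (1 + alpha * T).
Rt = 100 * (1 + 0.00385 * 9.7)
Rt = 100 * (1 + 0.037345)
Rt = 100 * 1.037345
Rt = 103.734 ohm

103.734 ohm


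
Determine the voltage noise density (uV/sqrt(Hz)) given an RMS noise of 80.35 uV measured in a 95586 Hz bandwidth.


Noise spectral density = Vrms / sqrt(BW).
NSD = 80.35 / sqrt(95586)
NSD = 80.35 / 309.1699
NSD = 0.2599 uV/sqrt(Hz)

0.2599 uV/sqrt(Hz)


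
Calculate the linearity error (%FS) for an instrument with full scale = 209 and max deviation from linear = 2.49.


Linearity error = (max deviation / full scale) * 100%.
Linearity = (2.49 / 209) * 100
Linearity = 1.191 %FS

1.191 %FS


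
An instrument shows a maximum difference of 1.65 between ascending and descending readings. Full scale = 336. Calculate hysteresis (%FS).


Hysteresis = (max difference / full scale) * 100%.
H = (1.65 / 336) * 100
H = 0.491 %FS

0.491 %FS


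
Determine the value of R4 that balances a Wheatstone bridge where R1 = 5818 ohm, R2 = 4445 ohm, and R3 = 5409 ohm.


At balance: R1*R4 = R2*R3, so R4 = R2*R3/R1.
R4 = 4445 * 5409 / 5818
R4 = 24043005 / 5818
R4 = 4132.52 ohm

4132.52 ohm


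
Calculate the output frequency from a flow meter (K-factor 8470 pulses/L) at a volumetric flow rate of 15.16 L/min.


Frequency = K * Q / 60 (converting L/min to L/s).
f = 8470 * 15.16 / 60
f = 128405.2 / 60
f = 2140.09 Hz

2140.09 Hz


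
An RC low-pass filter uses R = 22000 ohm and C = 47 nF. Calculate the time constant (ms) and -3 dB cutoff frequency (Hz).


Time constant: tau = R * C.
tau = 22000 * 4.70e-08 = 0.001034 s
tau = 1.034 ms
Cutoff frequency: fc = 1 / (2*pi*R*C).
fc = 1 / (2*pi*0.001034) = 153.92 Hz

tau = 1.034 ms, fc = 153.92 Hz


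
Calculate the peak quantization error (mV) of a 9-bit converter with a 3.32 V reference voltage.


The maximum quantization error is +/- LSB/2.
LSB = Vref / 2^n = 3.32 / 512 = 0.00648437 V
Max error = LSB / 2 = 0.00648437 / 2 = 0.00324219 V
Max error = 3.2422 mV

3.2422 mV


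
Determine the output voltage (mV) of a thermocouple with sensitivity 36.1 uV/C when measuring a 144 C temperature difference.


The thermocouple output V = sensitivity * dT.
V = 36.1 uV/C * 144 C
V = 5198.4 uV
V = 5.198 mV

5.198 mV


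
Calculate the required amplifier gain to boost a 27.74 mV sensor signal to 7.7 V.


Gain = Vout / Vin (converting to same units).
G = 7.7 V / 27.74 mV
G = 7700.0 mV / 27.74 mV
G = 277.58

277.58


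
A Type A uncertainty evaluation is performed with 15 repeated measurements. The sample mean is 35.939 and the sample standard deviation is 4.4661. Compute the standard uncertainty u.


The standard uncertainty for Type A evaluation is u = s / sqrt(n).
u = 4.4661 / sqrt(15)
u = 4.4661 / 3.873
u = 1.1531

1.1531


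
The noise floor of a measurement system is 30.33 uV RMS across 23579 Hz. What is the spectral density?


Noise spectral density = Vrms / sqrt(BW).
NSD = 30.33 / sqrt(23579)
NSD = 30.33 / 153.5546
NSD = 0.1975 uV/sqrt(Hz)

0.1975 uV/sqrt(Hz)


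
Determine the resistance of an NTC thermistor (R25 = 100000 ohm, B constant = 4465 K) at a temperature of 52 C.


NTC thermistor equation: Rt = R25 * exp(B * (1/T - 1/T25)).
T in Kelvin: 325.15 K, T25 = 298.15 K
1/T - 1/T25 = 1/325.15 - 1/298.15 = -0.00027851
B * (1/T - 1/T25) = 4465 * -0.00027851 = -1.2436
Rt = 100000 * exp(-1.2436) = 28835.6 ohm

28835.6 ohm


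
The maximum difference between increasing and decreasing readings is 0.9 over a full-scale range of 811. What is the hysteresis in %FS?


Hysteresis = (max difference / full scale) * 100%.
H = (0.9 / 811) * 100
H = 0.111 %FS

0.111 %FS


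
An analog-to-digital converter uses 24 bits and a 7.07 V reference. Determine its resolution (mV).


The resolution (LSB) of an ADC is Vref / 2^n.
LSB = 7.07 / 2^24
LSB = 7.07 / 16777216
LSB = 4.2e-07 V = 0.0004214 mV

0.0004214 mV


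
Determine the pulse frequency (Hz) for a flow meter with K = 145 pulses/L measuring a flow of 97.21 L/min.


Frequency = K * Q / 60 (converting L/min to L/s).
f = 145 * 97.21 / 60
f = 14095.45 / 60
f = 234.92 Hz

234.92 Hz


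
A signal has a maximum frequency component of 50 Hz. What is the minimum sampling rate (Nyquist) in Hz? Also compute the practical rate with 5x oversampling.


By Nyquist theorem, fs_min = 2 * fmax.
fs_min = 2 * 50 = 100 Hz
Practical rate = 5 * fs_min = 5 * 100 = 500 Hz

fs_min = 100 Hz, fs_practical = 500 Hz


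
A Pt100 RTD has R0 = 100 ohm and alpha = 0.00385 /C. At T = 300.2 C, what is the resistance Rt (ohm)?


The RTD equation: Rt = R0 * (1 + alpha * T).
Rt = 100 * (1 + 0.00385 * 300.2)
Rt = 100 * (1 + 1.15577)
Rt = 100 * 2.15577
Rt = 215.577 ohm

215.577 ohm


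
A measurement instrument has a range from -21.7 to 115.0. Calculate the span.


Span = upper range - lower range.
Span = 115.0 - (-21.7)
Span = 136.7

136.7


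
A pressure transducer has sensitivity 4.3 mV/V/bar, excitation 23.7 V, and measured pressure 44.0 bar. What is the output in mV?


Output = sensitivity * Vex * P.
Vout = 4.3 * 23.7 * 44.0
Vout = 101.91 * 44.0
Vout = 4484.04 mV

4484.04 mV


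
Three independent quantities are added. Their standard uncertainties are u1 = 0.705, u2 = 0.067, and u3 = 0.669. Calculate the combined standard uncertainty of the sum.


For a sum of independent quantities, uc = sqrt(u1^2 + u2^2 + u3^2).
uc = sqrt(0.705^2 + 0.067^2 + 0.669^2)
uc = sqrt(0.497025 + 0.004489 + 0.447561)
uc = 0.9742

0.9742


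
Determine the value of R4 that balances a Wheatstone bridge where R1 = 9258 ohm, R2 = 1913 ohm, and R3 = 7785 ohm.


At balance: R1*R4 = R2*R3, so R4 = R2*R3/R1.
R4 = 1913 * 7785 / 9258
R4 = 14892705 / 9258
R4 = 1608.63 ohm

1608.63 ohm


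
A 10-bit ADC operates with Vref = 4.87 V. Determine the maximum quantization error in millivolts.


The maximum quantization error is +/- LSB/2.
LSB = Vref / 2^n = 4.87 / 1024 = 0.00475586 V
Max error = LSB / 2 = 0.00475586 / 2 = 0.00237793 V
Max error = 2.3779 mV

2.3779 mV


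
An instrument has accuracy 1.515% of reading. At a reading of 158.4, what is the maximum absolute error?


Absolute error = (accuracy% / 100) * reading.
Error = (1.515 / 100) * 158.4
Error = 0.01515 * 158.4
Error = 2.3998

2.3998


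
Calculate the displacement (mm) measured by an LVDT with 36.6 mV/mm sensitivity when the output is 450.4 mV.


Displacement = Vout / sensitivity.
d = 450.4 / 36.6
d = 12.306 mm

12.306 mm


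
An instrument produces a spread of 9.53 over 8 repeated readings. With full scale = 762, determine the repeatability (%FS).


Repeatability = (spread / full scale) * 100%.
R = (9.53 / 762) * 100
R = 1.251 %FS

1.251 %FS


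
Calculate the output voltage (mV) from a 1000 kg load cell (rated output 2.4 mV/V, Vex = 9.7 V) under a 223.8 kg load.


Vout = rated_output * Vex * (load / capacity).
Vout = 2.4 * 9.7 * (223.8 / 1000)
Vout = 2.4 * 9.7 * 0.2238
Vout = 5.21 mV

5.21 mV


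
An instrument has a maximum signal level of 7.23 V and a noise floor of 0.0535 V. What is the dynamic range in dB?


Dynamic range = 20 * log10(Vmax / Vnoise).
DR = 20 * log10(7.23 / 0.0535)
DR = 20 * log10(135.14)
DR = 42.62 dB

42.62 dB


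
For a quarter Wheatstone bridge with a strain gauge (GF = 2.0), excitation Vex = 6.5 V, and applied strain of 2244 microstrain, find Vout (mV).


Quarter bridge output: Vout = (GF * epsilon * Vex) / 4.
Vout = (2.0 * 2244e-6 * 6.5) / 4
Vout = 0.029172 / 4 V
Vout = 0.007293 V = 7.293 mV

7.293 mV


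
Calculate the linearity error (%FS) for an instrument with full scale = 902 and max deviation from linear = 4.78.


Linearity error = (max deviation / full scale) * 100%.
Linearity = (4.78 / 902) * 100
Linearity = 0.53 %FS

0.53 %FS


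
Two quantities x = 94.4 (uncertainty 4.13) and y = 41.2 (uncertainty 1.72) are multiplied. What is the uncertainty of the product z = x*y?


For a product z = x*y, the relative uncertainty is:
uz/z = sqrt((ux/x)^2 + (uy/y)^2)
Relative uncertainties: ux/x = 4.13/94.4 = 0.04375
uy/y = 1.72/41.2 = 0.041748
z = 94.4 * 41.2 = 3889.3
uz = 3889.3 * sqrt(0.04375^2 + 0.041748^2) = 235.194

235.194


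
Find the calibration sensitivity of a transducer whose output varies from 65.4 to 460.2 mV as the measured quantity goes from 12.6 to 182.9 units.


Sensitivity = (y2 - y1) / (x2 - x1).
S = (460.2 - 65.4) / (182.9 - 12.6)
S = 394.8 / 170.3
S = 2.3183 mV/unit

2.3183 mV/unit


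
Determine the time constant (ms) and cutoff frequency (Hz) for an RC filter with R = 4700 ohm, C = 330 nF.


Time constant: tau = R * C.
tau = 4700 * 3.30e-07 = 0.001551 s
tau = 1.551 ms
Cutoff frequency: fc = 1 / (2*pi*R*C).
fc = 1 / (2*pi*0.001551) = 102.61 Hz

tau = 1.551 ms, fc = 102.61 Hz


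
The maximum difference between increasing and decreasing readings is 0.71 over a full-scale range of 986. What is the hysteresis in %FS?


Hysteresis = (max difference / full scale) * 100%.
H = (0.71 / 986) * 100
H = 0.072 %FS

0.072 %FS


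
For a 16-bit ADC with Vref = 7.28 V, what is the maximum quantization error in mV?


The maximum quantization error is +/- LSB/2.
LSB = Vref / 2^n = 7.28 / 65536 = 0.00011108 V
Max error = LSB / 2 = 0.00011108 / 2 = 5.554e-05 V
Max error = 0.0555 mV

0.0555 mV


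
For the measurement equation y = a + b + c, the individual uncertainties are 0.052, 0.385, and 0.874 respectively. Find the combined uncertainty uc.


For a sum of independent quantities, uc = sqrt(u1^2 + u2^2 + u3^2).
uc = sqrt(0.052^2 + 0.385^2 + 0.874^2)
uc = sqrt(0.002704 + 0.148225 + 0.763876)
uc = 0.9565

0.9565


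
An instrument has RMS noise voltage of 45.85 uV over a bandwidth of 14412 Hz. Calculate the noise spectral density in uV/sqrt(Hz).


Noise spectral density = Vrms / sqrt(BW).
NSD = 45.85 / sqrt(14412)
NSD = 45.85 / 120.05
NSD = 0.3819 uV/sqrt(Hz)

0.3819 uV/sqrt(Hz)


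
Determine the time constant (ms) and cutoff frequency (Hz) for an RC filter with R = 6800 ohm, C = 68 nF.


Time constant: tau = R * C.
tau = 6800 * 6.80e-08 = 0.0004624 s
tau = 0.4624 ms
Cutoff frequency: fc = 1 / (2*pi*R*C).
fc = 1 / (2*pi*0.0004624) = 344.19 Hz

tau = 0.4624 ms, fc = 344.19 Hz


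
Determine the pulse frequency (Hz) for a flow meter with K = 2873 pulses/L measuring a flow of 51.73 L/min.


Frequency = K * Q / 60 (converting L/min to L/s).
f = 2873 * 51.73 / 60
f = 148620.29 / 60
f = 2477.0 Hz

2477.0 Hz


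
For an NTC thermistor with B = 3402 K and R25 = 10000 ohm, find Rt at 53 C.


NTC thermistor equation: Rt = R25 * exp(B * (1/T - 1/T25)).
T in Kelvin: 326.15 K, T25 = 298.15 K
1/T - 1/T25 = 1/326.15 - 1/298.15 = -0.00028794
B * (1/T - 1/T25) = 3402 * -0.00028794 = -0.9796
Rt = 10000 * exp(-0.9796) = 3754.7 ohm

3754.7 ohm


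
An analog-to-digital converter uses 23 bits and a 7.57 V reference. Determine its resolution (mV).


The resolution (LSB) of an ADC is Vref / 2^n.
LSB = 7.57 / 2^23
LSB = 7.57 / 8388608
LSB = 9e-07 V = 0.00090241 mV

0.00090241 mV


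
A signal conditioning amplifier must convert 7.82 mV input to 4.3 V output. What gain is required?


Gain = Vout / Vin (converting to same units).
G = 4.3 V / 7.82 mV
G = 4300.0 mV / 7.82 mV
G = 549.87

549.87


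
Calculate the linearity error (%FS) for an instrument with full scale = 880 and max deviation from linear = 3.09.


Linearity error = (max deviation / full scale) * 100%.
Linearity = (3.09 / 880) * 100
Linearity = 0.351 %FS

0.351 %FS


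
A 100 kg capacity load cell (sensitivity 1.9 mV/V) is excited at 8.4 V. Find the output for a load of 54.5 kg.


Vout = rated_output * Vex * (load / capacity).
Vout = 1.9 * 8.4 * (54.5 / 100)
Vout = 1.9 * 8.4 * 0.545
Vout = 8.698 mV

8.698 mV


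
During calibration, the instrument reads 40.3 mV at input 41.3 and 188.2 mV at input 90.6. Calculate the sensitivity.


Sensitivity = (y2 - y1) / (x2 - x1).
S = (188.2 - 40.3) / (90.6 - 41.3)
S = 147.9 / 49.3
S = 3.0 mV/unit

3.0 mV/unit


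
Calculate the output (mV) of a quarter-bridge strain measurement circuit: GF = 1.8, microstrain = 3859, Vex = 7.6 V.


Quarter bridge output: Vout = (GF * epsilon * Vex) / 4.
Vout = (1.8 * 3859e-6 * 7.6) / 4
Vout = 0.05279112 / 4 V
Vout = 0.01319778 V = 13.1978 mV

13.1978 mV


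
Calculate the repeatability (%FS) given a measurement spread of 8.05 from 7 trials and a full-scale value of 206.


Repeatability = (spread / full scale) * 100%.
R = (8.05 / 206) * 100
R = 3.908 %FS

3.908 %FS


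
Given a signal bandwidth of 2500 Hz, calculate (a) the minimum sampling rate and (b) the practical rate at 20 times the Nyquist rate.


By Nyquist theorem, fs_min = 2 * fmax.
fs_min = 2 * 2500 = 5000 Hz
Practical rate = 20 * fs_min = 20 * 5000 = 100000 Hz

fs_min = 5000 Hz, fs_practical = 100000 Hz


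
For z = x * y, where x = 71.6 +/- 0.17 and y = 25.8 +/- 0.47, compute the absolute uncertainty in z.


For a product z = x*y, the relative uncertainty is:
uz/z = sqrt((ux/x)^2 + (uy/y)^2)
Relative uncertainties: ux/x = 0.17/71.6 = 0.002374
uy/y = 0.47/25.8 = 0.018217
z = 71.6 * 25.8 = 1847.3
uz = 1847.3 * sqrt(0.002374^2 + 0.018217^2) = 33.937

33.937


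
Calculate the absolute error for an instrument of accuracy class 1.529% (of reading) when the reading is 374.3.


Absolute error = (accuracy% / 100) * reading.
Error = (1.529 / 100) * 374.3
Error = 0.01529 * 374.3
Error = 5.723

5.723


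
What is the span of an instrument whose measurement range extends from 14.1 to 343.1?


Span = upper range - lower range.
Span = 343.1 - (14.1)
Span = 329.0

329.0


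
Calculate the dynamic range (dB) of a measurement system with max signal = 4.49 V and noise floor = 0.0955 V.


Dynamic range = 20 * log10(Vmax / Vnoise).
DR = 20 * log10(4.49 / 0.0955)
DR = 20 * log10(47.02)
DR = 33.44 dB

33.44 dB


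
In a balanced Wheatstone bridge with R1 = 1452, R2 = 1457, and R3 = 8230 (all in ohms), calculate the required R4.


At balance: R1*R4 = R2*R3, so R4 = R2*R3/R1.
R4 = 1457 * 8230 / 1452
R4 = 11991110 / 1452
R4 = 8258.34 ohm

8258.34 ohm


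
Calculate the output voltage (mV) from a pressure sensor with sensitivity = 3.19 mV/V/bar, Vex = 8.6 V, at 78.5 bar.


Output = sensitivity * Vex * P.
Vout = 3.19 * 8.6 * 78.5
Vout = 27.434 * 78.5
Vout = 2153.57 mV

2153.57 mV


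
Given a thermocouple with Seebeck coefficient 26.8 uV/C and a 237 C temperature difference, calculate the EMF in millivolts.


The thermocouple output V = sensitivity * dT.
V = 26.8 uV/C * 237 C
V = 6351.6 uV
V = 6.352 mV

6.352 mV


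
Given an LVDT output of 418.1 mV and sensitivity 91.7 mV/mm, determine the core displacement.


Displacement = Vout / sensitivity.
d = 418.1 / 91.7
d = 4.559 mm

4.559 mm


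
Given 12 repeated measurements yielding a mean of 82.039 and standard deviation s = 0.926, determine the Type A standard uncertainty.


The standard uncertainty for Type A evaluation is u = s / sqrt(n).
u = 0.926 / sqrt(12)
u = 0.926 / 3.4641
u = 0.2673

0.2673


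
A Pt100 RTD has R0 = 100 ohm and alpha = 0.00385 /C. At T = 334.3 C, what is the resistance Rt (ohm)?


The RTD equation: Rt = R0 * (1 + alpha * T).
Rt = 100 * (1 + 0.00385 * 334.3)
Rt = 100 * (1 + 1.287055)
Rt = 100 * 2.287055
Rt = 228.706 ohm

228.706 ohm


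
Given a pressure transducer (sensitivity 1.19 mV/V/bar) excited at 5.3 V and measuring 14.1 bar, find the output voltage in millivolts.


Output = sensitivity * Vex * P.
Vout = 1.19 * 5.3 * 14.1
Vout = 6.307 * 14.1
Vout = 88.93 mV

88.93 mV


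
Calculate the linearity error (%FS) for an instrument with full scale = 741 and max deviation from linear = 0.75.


Linearity error = (max deviation / full scale) * 100%.
Linearity = (0.75 / 741) * 100
Linearity = 0.101 %FS

0.101 %FS


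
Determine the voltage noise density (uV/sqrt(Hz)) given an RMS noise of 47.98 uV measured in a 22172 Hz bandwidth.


Noise spectral density = Vrms / sqrt(BW).
NSD = 47.98 / sqrt(22172)
NSD = 47.98 / 148.9027
NSD = 0.3222 uV/sqrt(Hz)

0.3222 uV/sqrt(Hz)


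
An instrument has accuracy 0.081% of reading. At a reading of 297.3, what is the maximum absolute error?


Absolute error = (accuracy% / 100) * reading.
Error = (0.081 / 100) * 297.3
Error = 0.00081 * 297.3
Error = 0.2408

0.2408


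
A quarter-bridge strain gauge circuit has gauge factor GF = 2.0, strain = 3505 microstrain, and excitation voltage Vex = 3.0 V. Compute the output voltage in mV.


Quarter bridge output: Vout = (GF * epsilon * Vex) / 4.
Vout = (2.0 * 3505e-6 * 3.0) / 4
Vout = 0.02103 / 4 V
Vout = 0.0052575 V = 5.2575 mV

5.2575 mV


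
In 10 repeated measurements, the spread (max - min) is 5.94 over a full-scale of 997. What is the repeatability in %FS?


Repeatability = (spread / full scale) * 100%.
R = (5.94 / 997) * 100
R = 0.596 %FS

0.596 %FS


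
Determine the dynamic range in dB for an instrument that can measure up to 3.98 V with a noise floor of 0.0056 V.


Dynamic range = 20 * log10(Vmax / Vnoise).
DR = 20 * log10(3.98 / 0.0056)
DR = 20 * log10(710.71)
DR = 57.03 dB

57.03 dB


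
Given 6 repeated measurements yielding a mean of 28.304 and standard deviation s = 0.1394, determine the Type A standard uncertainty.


The standard uncertainty for Type A evaluation is u = s / sqrt(n).
u = 0.1394 / sqrt(6)
u = 0.1394 / 2.4495
u = 0.0569

0.0569
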